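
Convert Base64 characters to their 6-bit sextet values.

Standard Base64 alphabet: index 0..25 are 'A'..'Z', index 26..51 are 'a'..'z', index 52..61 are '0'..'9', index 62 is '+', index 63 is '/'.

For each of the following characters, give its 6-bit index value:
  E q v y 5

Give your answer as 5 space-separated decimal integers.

Answer: 4 42 47 50 57

Derivation:
'E': A..Z range, ord('E') − ord('A') = 4
'q': a..z range, 26 + ord('q') − ord('a') = 42
'v': a..z range, 26 + ord('v') − ord('a') = 47
'y': a..z range, 26 + ord('y') − ord('a') = 50
'5': 0..9 range, 52 + ord('5') − ord('0') = 57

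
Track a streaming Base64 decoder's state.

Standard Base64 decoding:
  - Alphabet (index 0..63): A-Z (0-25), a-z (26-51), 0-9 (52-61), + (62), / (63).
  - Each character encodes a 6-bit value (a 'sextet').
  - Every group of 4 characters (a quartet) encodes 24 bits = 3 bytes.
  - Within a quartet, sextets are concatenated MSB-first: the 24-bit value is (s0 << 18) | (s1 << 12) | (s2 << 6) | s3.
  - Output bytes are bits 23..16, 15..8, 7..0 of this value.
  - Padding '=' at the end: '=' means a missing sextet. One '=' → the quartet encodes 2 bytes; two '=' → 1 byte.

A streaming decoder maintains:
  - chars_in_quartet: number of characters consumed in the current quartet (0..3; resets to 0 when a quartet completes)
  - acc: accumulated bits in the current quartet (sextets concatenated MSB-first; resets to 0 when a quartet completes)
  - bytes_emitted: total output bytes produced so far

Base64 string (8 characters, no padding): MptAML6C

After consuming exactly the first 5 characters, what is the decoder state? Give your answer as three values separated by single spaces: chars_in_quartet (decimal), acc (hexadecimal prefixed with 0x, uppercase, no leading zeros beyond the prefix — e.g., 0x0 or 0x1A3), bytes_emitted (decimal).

After char 0 ('M'=12): chars_in_quartet=1 acc=0xC bytes_emitted=0
After char 1 ('p'=41): chars_in_quartet=2 acc=0x329 bytes_emitted=0
After char 2 ('t'=45): chars_in_quartet=3 acc=0xCA6D bytes_emitted=0
After char 3 ('A'=0): chars_in_quartet=4 acc=0x329B40 -> emit 32 9B 40, reset; bytes_emitted=3
After char 4 ('M'=12): chars_in_quartet=1 acc=0xC bytes_emitted=3

Answer: 1 0xC 3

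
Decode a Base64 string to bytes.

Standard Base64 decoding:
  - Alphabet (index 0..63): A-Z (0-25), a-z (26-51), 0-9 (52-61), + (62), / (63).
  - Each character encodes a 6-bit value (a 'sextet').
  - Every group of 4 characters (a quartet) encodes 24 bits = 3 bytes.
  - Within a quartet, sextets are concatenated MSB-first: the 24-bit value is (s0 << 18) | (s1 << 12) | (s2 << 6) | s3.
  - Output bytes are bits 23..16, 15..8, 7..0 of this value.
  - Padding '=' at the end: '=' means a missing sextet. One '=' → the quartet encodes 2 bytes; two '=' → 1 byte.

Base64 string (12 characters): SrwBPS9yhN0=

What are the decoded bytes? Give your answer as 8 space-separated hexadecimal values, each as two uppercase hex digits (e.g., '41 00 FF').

After char 0 ('S'=18): chars_in_quartet=1 acc=0x12 bytes_emitted=0
After char 1 ('r'=43): chars_in_quartet=2 acc=0x4AB bytes_emitted=0
After char 2 ('w'=48): chars_in_quartet=3 acc=0x12AF0 bytes_emitted=0
After char 3 ('B'=1): chars_in_quartet=4 acc=0x4ABC01 -> emit 4A BC 01, reset; bytes_emitted=3
After char 4 ('P'=15): chars_in_quartet=1 acc=0xF bytes_emitted=3
After char 5 ('S'=18): chars_in_quartet=2 acc=0x3D2 bytes_emitted=3
After char 6 ('9'=61): chars_in_quartet=3 acc=0xF4BD bytes_emitted=3
After char 7 ('y'=50): chars_in_quartet=4 acc=0x3D2F72 -> emit 3D 2F 72, reset; bytes_emitted=6
After char 8 ('h'=33): chars_in_quartet=1 acc=0x21 bytes_emitted=6
After char 9 ('N'=13): chars_in_quartet=2 acc=0x84D bytes_emitted=6
After char 10 ('0'=52): chars_in_quartet=3 acc=0x21374 bytes_emitted=6
Padding '=': partial quartet acc=0x21374 -> emit 84 DD; bytes_emitted=8

Answer: 4A BC 01 3D 2F 72 84 DD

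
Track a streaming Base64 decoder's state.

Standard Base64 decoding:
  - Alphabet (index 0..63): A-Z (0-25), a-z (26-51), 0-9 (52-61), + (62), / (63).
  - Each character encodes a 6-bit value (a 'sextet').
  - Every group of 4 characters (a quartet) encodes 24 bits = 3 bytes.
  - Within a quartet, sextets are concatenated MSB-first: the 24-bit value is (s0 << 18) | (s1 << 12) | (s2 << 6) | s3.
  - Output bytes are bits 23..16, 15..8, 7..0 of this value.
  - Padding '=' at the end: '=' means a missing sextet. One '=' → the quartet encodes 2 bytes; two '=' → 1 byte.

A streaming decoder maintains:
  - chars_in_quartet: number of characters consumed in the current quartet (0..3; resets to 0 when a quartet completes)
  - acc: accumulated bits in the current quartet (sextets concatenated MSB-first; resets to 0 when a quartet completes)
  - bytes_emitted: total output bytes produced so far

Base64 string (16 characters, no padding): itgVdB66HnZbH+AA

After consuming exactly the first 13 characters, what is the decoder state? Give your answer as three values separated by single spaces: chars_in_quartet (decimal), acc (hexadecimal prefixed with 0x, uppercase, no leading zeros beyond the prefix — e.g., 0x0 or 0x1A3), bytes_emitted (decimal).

After char 0 ('i'=34): chars_in_quartet=1 acc=0x22 bytes_emitted=0
After char 1 ('t'=45): chars_in_quartet=2 acc=0x8AD bytes_emitted=0
After char 2 ('g'=32): chars_in_quartet=3 acc=0x22B60 bytes_emitted=0
After char 3 ('V'=21): chars_in_quartet=4 acc=0x8AD815 -> emit 8A D8 15, reset; bytes_emitted=3
After char 4 ('d'=29): chars_in_quartet=1 acc=0x1D bytes_emitted=3
After char 5 ('B'=1): chars_in_quartet=2 acc=0x741 bytes_emitted=3
After char 6 ('6'=58): chars_in_quartet=3 acc=0x1D07A bytes_emitted=3
After char 7 ('6'=58): chars_in_quartet=4 acc=0x741EBA -> emit 74 1E BA, reset; bytes_emitted=6
After char 8 ('H'=7): chars_in_quartet=1 acc=0x7 bytes_emitted=6
After char 9 ('n'=39): chars_in_quartet=2 acc=0x1E7 bytes_emitted=6
After char 10 ('Z'=25): chars_in_quartet=3 acc=0x79D9 bytes_emitted=6
After char 11 ('b'=27): chars_in_quartet=4 acc=0x1E765B -> emit 1E 76 5B, reset; bytes_emitted=9
After char 12 ('H'=7): chars_in_quartet=1 acc=0x7 bytes_emitted=9

Answer: 1 0x7 9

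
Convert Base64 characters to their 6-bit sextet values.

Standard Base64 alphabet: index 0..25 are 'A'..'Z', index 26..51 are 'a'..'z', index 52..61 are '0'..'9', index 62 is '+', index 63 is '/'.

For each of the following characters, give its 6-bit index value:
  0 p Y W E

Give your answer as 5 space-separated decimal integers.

'0': 0..9 range, 52 + ord('0') − ord('0') = 52
'p': a..z range, 26 + ord('p') − ord('a') = 41
'Y': A..Z range, ord('Y') − ord('A') = 24
'W': A..Z range, ord('W') − ord('A') = 22
'E': A..Z range, ord('E') − ord('A') = 4

Answer: 52 41 24 22 4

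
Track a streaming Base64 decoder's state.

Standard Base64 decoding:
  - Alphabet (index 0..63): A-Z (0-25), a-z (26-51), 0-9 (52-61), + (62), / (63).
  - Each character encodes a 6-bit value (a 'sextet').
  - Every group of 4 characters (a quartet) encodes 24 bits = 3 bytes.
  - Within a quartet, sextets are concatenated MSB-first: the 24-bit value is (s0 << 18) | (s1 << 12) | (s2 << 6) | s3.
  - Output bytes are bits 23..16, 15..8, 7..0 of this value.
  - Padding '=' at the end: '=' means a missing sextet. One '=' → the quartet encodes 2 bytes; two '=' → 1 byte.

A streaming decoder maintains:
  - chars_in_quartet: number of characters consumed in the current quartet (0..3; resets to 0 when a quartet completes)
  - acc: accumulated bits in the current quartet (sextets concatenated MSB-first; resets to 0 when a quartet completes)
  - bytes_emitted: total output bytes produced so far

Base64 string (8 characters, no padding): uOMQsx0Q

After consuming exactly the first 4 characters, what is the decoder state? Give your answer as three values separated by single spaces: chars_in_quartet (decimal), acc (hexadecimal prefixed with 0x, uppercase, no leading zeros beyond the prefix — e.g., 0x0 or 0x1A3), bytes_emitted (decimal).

After char 0 ('u'=46): chars_in_quartet=1 acc=0x2E bytes_emitted=0
After char 1 ('O'=14): chars_in_quartet=2 acc=0xB8E bytes_emitted=0
After char 2 ('M'=12): chars_in_quartet=3 acc=0x2E38C bytes_emitted=0
After char 3 ('Q'=16): chars_in_quartet=4 acc=0xB8E310 -> emit B8 E3 10, reset; bytes_emitted=3

Answer: 0 0x0 3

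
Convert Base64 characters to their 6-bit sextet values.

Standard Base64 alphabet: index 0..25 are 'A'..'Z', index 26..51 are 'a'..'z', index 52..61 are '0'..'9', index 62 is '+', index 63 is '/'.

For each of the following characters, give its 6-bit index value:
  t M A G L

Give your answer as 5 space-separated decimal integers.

Answer: 45 12 0 6 11

Derivation:
't': a..z range, 26 + ord('t') − ord('a') = 45
'M': A..Z range, ord('M') − ord('A') = 12
'A': A..Z range, ord('A') − ord('A') = 0
'G': A..Z range, ord('G') − ord('A') = 6
'L': A..Z range, ord('L') − ord('A') = 11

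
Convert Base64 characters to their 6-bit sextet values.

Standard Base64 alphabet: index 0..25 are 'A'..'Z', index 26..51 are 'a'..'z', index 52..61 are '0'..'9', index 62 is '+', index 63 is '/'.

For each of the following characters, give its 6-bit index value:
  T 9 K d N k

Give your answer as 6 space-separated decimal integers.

Answer: 19 61 10 29 13 36

Derivation:
'T': A..Z range, ord('T') − ord('A') = 19
'9': 0..9 range, 52 + ord('9') − ord('0') = 61
'K': A..Z range, ord('K') − ord('A') = 10
'd': a..z range, 26 + ord('d') − ord('a') = 29
'N': A..Z range, ord('N') − ord('A') = 13
'k': a..z range, 26 + ord('k') − ord('a') = 36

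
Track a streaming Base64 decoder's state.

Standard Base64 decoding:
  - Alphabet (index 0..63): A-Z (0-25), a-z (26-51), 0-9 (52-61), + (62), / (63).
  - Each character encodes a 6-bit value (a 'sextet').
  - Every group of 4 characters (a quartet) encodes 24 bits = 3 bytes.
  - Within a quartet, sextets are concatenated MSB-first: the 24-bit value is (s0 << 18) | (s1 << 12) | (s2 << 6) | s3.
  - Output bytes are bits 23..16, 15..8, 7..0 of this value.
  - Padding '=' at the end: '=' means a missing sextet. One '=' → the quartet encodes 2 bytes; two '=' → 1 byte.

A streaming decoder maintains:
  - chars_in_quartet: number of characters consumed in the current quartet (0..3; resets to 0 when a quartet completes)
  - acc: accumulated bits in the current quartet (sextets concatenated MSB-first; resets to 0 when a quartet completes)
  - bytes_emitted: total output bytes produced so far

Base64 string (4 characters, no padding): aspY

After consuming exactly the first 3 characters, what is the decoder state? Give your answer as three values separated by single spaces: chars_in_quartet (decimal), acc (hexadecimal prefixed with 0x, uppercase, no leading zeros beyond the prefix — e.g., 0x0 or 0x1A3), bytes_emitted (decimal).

After char 0 ('a'=26): chars_in_quartet=1 acc=0x1A bytes_emitted=0
After char 1 ('s'=44): chars_in_quartet=2 acc=0x6AC bytes_emitted=0
After char 2 ('p'=41): chars_in_quartet=3 acc=0x1AB29 bytes_emitted=0

Answer: 3 0x1AB29 0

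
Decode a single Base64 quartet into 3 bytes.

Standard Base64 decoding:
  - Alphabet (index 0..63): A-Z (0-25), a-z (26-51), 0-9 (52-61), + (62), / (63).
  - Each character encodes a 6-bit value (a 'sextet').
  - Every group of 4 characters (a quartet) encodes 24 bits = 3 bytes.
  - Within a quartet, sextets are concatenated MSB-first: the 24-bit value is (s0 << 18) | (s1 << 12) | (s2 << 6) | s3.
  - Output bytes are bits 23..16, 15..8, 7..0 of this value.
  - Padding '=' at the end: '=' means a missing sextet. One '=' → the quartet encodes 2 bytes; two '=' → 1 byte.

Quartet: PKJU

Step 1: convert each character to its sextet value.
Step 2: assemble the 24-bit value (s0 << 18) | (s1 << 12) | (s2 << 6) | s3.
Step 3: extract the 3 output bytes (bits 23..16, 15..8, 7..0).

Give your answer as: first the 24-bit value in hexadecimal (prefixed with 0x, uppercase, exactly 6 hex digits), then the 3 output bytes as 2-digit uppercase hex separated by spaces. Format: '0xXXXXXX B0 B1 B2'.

Answer: 0x3CA254 3C A2 54

Derivation:
Sextets: P=15, K=10, J=9, U=20
24-bit: (15<<18) | (10<<12) | (9<<6) | 20
      = 0x3C0000 | 0x00A000 | 0x000240 | 0x000014
      = 0x3CA254
Bytes: (v>>16)&0xFF=3C, (v>>8)&0xFF=A2, v&0xFF=54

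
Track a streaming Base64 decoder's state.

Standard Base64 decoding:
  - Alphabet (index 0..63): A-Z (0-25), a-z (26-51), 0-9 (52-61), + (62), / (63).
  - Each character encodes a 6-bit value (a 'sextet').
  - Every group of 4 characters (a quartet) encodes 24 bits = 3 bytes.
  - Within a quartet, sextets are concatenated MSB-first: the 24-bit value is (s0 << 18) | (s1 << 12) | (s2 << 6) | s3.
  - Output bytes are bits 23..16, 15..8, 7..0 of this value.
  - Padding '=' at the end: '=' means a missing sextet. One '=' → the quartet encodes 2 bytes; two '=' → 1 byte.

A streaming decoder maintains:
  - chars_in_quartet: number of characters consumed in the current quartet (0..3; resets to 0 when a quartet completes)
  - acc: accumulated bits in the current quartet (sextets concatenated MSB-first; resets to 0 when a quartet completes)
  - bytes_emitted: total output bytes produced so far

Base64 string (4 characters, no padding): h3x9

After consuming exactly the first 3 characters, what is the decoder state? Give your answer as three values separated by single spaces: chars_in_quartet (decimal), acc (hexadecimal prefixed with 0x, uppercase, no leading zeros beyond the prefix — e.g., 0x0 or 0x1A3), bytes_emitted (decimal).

Answer: 3 0x21DF1 0

Derivation:
After char 0 ('h'=33): chars_in_quartet=1 acc=0x21 bytes_emitted=0
After char 1 ('3'=55): chars_in_quartet=2 acc=0x877 bytes_emitted=0
After char 2 ('x'=49): chars_in_quartet=3 acc=0x21DF1 bytes_emitted=0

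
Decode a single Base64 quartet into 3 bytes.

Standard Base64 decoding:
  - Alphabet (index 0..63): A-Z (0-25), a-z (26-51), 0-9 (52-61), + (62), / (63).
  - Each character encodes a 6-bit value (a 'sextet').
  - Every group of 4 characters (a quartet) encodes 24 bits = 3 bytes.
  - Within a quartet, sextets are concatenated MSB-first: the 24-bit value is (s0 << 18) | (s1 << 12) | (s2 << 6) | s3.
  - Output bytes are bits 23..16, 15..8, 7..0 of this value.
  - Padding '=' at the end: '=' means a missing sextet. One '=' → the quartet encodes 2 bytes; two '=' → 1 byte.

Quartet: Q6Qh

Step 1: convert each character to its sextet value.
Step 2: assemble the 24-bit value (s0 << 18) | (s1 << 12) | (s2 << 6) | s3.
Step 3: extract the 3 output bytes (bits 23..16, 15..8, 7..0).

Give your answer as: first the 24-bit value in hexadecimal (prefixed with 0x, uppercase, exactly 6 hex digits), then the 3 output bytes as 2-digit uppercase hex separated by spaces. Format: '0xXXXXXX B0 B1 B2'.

Sextets: Q=16, 6=58, Q=16, h=33
24-bit: (16<<18) | (58<<12) | (16<<6) | 33
      = 0x400000 | 0x03A000 | 0x000400 | 0x000021
      = 0x43A421
Bytes: (v>>16)&0xFF=43, (v>>8)&0xFF=A4, v&0xFF=21

Answer: 0x43A421 43 A4 21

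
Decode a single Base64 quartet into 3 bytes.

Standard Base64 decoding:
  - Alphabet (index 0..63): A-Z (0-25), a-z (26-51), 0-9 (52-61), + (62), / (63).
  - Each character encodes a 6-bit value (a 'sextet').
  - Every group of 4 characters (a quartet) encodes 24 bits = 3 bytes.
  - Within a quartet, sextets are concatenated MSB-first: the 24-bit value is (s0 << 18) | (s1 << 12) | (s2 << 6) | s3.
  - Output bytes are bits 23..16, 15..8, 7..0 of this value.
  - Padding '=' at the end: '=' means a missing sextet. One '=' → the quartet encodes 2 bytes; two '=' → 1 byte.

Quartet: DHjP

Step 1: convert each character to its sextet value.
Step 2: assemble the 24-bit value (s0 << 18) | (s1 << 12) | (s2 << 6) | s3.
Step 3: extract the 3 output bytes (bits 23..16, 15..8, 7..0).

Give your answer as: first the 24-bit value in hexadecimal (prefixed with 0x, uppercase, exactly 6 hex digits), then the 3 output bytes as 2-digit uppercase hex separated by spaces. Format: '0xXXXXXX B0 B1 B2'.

Sextets: D=3, H=7, j=35, P=15
24-bit: (3<<18) | (7<<12) | (35<<6) | 15
      = 0x0C0000 | 0x007000 | 0x0008C0 | 0x00000F
      = 0x0C78CF
Bytes: (v>>16)&0xFF=0C, (v>>8)&0xFF=78, v&0xFF=CF

Answer: 0x0C78CF 0C 78 CF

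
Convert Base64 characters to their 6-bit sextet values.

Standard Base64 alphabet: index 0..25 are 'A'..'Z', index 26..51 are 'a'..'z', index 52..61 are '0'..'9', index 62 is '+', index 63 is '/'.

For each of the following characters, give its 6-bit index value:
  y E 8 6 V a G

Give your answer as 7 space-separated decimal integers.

Answer: 50 4 60 58 21 26 6

Derivation:
'y': a..z range, 26 + ord('y') − ord('a') = 50
'E': A..Z range, ord('E') − ord('A') = 4
'8': 0..9 range, 52 + ord('8') − ord('0') = 60
'6': 0..9 range, 52 + ord('6') − ord('0') = 58
'V': A..Z range, ord('V') − ord('A') = 21
'a': a..z range, 26 + ord('a') − ord('a') = 26
'G': A..Z range, ord('G') − ord('A') = 6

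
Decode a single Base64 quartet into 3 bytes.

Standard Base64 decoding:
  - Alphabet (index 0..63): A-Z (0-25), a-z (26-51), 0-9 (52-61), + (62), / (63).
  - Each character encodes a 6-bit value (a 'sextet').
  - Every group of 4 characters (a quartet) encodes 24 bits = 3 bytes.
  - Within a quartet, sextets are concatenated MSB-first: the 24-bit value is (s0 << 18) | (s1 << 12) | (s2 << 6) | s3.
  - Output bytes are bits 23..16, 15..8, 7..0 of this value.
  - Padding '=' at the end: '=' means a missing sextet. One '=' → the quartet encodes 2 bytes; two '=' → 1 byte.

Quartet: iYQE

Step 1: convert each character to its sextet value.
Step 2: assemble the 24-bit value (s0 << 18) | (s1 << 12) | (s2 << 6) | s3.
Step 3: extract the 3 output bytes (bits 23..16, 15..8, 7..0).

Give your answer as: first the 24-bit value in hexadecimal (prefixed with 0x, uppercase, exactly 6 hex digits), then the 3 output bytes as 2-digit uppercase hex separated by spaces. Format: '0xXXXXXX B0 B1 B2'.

Answer: 0x898404 89 84 04

Derivation:
Sextets: i=34, Y=24, Q=16, E=4
24-bit: (34<<18) | (24<<12) | (16<<6) | 4
      = 0x880000 | 0x018000 | 0x000400 | 0x000004
      = 0x898404
Bytes: (v>>16)&0xFF=89, (v>>8)&0xFF=84, v&0xFF=04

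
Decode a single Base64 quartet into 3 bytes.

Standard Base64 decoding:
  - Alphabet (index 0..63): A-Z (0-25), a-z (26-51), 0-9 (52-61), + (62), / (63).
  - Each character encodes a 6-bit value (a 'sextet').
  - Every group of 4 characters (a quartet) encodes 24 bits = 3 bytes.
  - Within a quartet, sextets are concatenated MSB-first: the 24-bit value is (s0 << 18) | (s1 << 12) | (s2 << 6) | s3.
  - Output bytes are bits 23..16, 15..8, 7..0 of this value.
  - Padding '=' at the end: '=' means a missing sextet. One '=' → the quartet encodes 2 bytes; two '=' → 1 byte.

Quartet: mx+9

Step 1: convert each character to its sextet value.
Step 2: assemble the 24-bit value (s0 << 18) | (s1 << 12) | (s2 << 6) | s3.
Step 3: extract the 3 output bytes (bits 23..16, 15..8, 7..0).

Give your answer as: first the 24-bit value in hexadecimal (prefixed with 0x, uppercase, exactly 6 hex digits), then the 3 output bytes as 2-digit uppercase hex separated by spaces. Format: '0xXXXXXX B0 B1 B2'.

Sextets: m=38, x=49, +=62, 9=61
24-bit: (38<<18) | (49<<12) | (62<<6) | 61
      = 0x980000 | 0x031000 | 0x000F80 | 0x00003D
      = 0x9B1FBD
Bytes: (v>>16)&0xFF=9B, (v>>8)&0xFF=1F, v&0xFF=BD

Answer: 0x9B1FBD 9B 1F BD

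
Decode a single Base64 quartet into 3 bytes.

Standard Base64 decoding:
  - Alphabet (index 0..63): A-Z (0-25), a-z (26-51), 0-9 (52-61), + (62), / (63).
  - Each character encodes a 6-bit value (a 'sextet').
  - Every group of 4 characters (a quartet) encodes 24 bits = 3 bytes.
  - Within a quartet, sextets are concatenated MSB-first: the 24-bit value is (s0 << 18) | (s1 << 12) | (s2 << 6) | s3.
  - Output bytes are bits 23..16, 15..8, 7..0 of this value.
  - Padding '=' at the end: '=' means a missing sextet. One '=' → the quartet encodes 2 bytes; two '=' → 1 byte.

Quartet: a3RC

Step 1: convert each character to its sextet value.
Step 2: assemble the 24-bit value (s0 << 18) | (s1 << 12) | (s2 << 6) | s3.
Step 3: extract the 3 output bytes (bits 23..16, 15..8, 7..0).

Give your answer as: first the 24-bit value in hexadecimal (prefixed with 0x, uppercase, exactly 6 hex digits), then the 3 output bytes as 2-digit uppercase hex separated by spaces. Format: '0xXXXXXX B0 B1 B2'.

Answer: 0x6B7442 6B 74 42

Derivation:
Sextets: a=26, 3=55, R=17, C=2
24-bit: (26<<18) | (55<<12) | (17<<6) | 2
      = 0x680000 | 0x037000 | 0x000440 | 0x000002
      = 0x6B7442
Bytes: (v>>16)&0xFF=6B, (v>>8)&0xFF=74, v&0xFF=42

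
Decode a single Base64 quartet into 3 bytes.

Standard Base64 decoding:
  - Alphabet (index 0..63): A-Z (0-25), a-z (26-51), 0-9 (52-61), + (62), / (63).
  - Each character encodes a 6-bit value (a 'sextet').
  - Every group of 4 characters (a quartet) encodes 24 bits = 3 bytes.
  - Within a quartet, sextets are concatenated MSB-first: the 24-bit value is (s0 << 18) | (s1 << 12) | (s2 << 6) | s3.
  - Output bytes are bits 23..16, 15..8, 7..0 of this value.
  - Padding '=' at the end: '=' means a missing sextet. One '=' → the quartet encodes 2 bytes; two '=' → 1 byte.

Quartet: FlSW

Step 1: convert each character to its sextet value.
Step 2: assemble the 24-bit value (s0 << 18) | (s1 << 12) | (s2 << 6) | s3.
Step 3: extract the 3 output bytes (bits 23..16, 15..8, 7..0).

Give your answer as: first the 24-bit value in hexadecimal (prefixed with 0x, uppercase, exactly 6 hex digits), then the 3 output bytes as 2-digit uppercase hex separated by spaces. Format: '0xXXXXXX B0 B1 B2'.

Sextets: F=5, l=37, S=18, W=22
24-bit: (5<<18) | (37<<12) | (18<<6) | 22
      = 0x140000 | 0x025000 | 0x000480 | 0x000016
      = 0x165496
Bytes: (v>>16)&0xFF=16, (v>>8)&0xFF=54, v&0xFF=96

Answer: 0x165496 16 54 96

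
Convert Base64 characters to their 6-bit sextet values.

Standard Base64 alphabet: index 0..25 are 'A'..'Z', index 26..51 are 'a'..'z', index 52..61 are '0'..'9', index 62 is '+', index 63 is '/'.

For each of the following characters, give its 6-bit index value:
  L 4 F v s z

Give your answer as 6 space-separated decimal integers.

'L': A..Z range, ord('L') − ord('A') = 11
'4': 0..9 range, 52 + ord('4') − ord('0') = 56
'F': A..Z range, ord('F') − ord('A') = 5
'v': a..z range, 26 + ord('v') − ord('a') = 47
's': a..z range, 26 + ord('s') − ord('a') = 44
'z': a..z range, 26 + ord('z') − ord('a') = 51

Answer: 11 56 5 47 44 51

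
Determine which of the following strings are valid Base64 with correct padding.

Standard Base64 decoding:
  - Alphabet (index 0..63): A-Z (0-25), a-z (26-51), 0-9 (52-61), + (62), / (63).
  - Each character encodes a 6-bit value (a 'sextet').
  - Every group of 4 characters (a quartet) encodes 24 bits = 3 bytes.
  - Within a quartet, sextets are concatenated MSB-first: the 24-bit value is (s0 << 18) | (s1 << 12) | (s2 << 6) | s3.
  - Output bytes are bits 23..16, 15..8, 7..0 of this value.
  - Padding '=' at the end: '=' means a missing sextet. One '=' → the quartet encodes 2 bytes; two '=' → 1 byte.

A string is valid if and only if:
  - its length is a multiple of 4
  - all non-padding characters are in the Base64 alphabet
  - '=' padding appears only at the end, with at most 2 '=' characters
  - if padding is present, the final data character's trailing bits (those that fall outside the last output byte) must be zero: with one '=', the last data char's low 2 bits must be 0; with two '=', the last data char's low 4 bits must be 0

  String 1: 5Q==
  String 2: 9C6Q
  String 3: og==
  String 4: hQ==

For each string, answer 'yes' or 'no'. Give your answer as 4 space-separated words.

String 1: '5Q==' → valid
String 2: '9C6Q' → valid
String 3: 'og==' → valid
String 4: 'hQ==' → valid

Answer: yes yes yes yes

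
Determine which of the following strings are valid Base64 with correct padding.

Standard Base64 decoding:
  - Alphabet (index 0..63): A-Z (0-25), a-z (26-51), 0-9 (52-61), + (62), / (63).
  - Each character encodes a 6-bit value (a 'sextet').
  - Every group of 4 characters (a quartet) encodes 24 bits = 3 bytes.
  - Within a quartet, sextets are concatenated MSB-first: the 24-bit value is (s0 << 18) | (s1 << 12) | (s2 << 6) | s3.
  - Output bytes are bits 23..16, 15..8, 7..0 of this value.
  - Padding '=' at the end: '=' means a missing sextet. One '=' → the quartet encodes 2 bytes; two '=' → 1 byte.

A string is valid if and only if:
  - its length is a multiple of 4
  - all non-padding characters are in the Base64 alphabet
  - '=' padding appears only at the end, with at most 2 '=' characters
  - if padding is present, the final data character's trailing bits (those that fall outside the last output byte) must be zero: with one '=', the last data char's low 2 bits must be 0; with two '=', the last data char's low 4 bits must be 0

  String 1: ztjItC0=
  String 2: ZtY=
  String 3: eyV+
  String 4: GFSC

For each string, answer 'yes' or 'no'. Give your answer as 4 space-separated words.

Answer: yes yes yes yes

Derivation:
String 1: 'ztjItC0=' → valid
String 2: 'ZtY=' → valid
String 3: 'eyV+' → valid
String 4: 'GFSC' → valid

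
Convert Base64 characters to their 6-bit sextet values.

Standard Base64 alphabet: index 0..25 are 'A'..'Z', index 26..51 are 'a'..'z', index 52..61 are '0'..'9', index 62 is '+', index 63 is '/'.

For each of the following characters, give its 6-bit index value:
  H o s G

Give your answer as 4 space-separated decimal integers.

'H': A..Z range, ord('H') − ord('A') = 7
'o': a..z range, 26 + ord('o') − ord('a') = 40
's': a..z range, 26 + ord('s') − ord('a') = 44
'G': A..Z range, ord('G') − ord('A') = 6

Answer: 7 40 44 6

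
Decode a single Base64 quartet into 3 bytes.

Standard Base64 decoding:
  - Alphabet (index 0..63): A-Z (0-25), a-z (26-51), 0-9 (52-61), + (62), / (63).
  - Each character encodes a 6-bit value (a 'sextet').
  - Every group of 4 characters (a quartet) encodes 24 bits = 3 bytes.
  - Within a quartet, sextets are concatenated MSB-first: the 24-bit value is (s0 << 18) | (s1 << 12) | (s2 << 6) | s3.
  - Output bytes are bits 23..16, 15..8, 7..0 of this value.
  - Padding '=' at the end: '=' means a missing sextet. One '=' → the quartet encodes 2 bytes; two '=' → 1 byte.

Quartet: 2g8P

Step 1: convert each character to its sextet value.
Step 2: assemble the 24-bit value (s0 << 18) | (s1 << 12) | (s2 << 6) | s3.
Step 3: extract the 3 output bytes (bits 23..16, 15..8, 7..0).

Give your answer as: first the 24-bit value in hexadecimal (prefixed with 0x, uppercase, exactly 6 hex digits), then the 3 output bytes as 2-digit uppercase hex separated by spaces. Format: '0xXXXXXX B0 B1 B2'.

Answer: 0xDA0F0F DA 0F 0F

Derivation:
Sextets: 2=54, g=32, 8=60, P=15
24-bit: (54<<18) | (32<<12) | (60<<6) | 15
      = 0xD80000 | 0x020000 | 0x000F00 | 0x00000F
      = 0xDA0F0F
Bytes: (v>>16)&0xFF=DA, (v>>8)&0xFF=0F, v&0xFF=0F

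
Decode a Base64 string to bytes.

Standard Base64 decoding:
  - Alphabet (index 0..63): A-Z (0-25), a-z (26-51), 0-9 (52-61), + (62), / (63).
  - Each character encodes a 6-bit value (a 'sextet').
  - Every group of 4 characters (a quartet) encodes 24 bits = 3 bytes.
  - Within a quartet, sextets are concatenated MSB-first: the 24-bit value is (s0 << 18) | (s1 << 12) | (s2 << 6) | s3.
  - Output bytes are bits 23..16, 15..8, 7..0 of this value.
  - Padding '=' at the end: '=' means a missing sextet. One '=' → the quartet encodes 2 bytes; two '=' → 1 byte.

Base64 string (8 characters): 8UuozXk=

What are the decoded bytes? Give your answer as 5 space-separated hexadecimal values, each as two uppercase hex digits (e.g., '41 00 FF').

Answer: F1 4B A8 CD 79

Derivation:
After char 0 ('8'=60): chars_in_quartet=1 acc=0x3C bytes_emitted=0
After char 1 ('U'=20): chars_in_quartet=2 acc=0xF14 bytes_emitted=0
After char 2 ('u'=46): chars_in_quartet=3 acc=0x3C52E bytes_emitted=0
After char 3 ('o'=40): chars_in_quartet=4 acc=0xF14BA8 -> emit F1 4B A8, reset; bytes_emitted=3
After char 4 ('z'=51): chars_in_quartet=1 acc=0x33 bytes_emitted=3
After char 5 ('X'=23): chars_in_quartet=2 acc=0xCD7 bytes_emitted=3
After char 6 ('k'=36): chars_in_quartet=3 acc=0x335E4 bytes_emitted=3
Padding '=': partial quartet acc=0x335E4 -> emit CD 79; bytes_emitted=5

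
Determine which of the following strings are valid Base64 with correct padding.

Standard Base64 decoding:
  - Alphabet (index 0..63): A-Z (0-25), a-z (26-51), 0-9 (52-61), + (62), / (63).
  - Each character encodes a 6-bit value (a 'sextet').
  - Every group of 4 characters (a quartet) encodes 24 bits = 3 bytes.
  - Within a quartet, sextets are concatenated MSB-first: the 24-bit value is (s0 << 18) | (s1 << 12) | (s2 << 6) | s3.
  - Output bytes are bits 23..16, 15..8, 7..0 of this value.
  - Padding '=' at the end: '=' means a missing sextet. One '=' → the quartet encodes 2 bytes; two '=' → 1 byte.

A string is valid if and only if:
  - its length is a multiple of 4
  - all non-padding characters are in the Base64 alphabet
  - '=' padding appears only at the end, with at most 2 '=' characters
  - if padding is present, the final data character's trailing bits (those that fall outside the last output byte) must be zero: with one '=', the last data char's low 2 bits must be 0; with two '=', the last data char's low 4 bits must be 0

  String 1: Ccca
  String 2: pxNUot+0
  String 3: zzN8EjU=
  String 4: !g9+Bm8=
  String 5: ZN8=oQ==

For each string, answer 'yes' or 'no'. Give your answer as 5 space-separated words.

Answer: yes yes yes no no

Derivation:
String 1: 'Ccca' → valid
String 2: 'pxNUot+0' → valid
String 3: 'zzN8EjU=' → valid
String 4: '!g9+Bm8=' → invalid (bad char(s): ['!'])
String 5: 'ZN8=oQ==' → invalid (bad char(s): ['=']; '=' in middle)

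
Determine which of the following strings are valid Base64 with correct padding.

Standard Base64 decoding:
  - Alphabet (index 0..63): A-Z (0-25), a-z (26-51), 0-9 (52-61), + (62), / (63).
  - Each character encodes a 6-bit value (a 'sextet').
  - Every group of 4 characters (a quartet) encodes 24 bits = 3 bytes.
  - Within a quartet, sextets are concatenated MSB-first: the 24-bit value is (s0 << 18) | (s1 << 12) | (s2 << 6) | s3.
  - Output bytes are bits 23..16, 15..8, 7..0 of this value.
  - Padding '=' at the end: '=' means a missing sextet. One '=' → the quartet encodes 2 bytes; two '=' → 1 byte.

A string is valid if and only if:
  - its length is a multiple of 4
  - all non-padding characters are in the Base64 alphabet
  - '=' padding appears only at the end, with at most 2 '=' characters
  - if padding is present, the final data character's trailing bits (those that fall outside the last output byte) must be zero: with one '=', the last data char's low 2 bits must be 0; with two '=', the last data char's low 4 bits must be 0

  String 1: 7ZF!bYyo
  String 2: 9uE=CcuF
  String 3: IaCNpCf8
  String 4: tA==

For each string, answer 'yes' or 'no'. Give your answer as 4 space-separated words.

String 1: '7ZF!bYyo' → invalid (bad char(s): ['!'])
String 2: '9uE=CcuF' → invalid (bad char(s): ['=']; '=' in middle)
String 3: 'IaCNpCf8' → valid
String 4: 'tA==' → valid

Answer: no no yes yes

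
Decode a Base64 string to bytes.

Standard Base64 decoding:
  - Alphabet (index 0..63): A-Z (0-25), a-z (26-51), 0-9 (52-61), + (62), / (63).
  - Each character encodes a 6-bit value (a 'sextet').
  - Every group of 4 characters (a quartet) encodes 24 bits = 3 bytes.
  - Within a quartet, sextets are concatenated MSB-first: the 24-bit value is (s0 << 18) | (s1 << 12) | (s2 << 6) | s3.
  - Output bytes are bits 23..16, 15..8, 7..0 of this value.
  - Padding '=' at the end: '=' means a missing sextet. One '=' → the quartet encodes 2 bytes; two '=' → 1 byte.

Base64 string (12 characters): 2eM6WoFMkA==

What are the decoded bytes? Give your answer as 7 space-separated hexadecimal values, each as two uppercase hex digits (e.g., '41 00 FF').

After char 0 ('2'=54): chars_in_quartet=1 acc=0x36 bytes_emitted=0
After char 1 ('e'=30): chars_in_quartet=2 acc=0xD9E bytes_emitted=0
After char 2 ('M'=12): chars_in_quartet=3 acc=0x3678C bytes_emitted=0
After char 3 ('6'=58): chars_in_quartet=4 acc=0xD9E33A -> emit D9 E3 3A, reset; bytes_emitted=3
After char 4 ('W'=22): chars_in_quartet=1 acc=0x16 bytes_emitted=3
After char 5 ('o'=40): chars_in_quartet=2 acc=0x5A8 bytes_emitted=3
After char 6 ('F'=5): chars_in_quartet=3 acc=0x16A05 bytes_emitted=3
After char 7 ('M'=12): chars_in_quartet=4 acc=0x5A814C -> emit 5A 81 4C, reset; bytes_emitted=6
After char 8 ('k'=36): chars_in_quartet=1 acc=0x24 bytes_emitted=6
After char 9 ('A'=0): chars_in_quartet=2 acc=0x900 bytes_emitted=6
Padding '==': partial quartet acc=0x900 -> emit 90; bytes_emitted=7

Answer: D9 E3 3A 5A 81 4C 90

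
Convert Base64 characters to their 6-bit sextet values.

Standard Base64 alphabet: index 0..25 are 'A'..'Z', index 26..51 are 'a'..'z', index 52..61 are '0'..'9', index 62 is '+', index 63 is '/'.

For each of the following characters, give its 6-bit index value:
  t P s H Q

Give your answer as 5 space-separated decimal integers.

Answer: 45 15 44 7 16

Derivation:
't': a..z range, 26 + ord('t') − ord('a') = 45
'P': A..Z range, ord('P') − ord('A') = 15
's': a..z range, 26 + ord('s') − ord('a') = 44
'H': A..Z range, ord('H') − ord('A') = 7
'Q': A..Z range, ord('Q') − ord('A') = 16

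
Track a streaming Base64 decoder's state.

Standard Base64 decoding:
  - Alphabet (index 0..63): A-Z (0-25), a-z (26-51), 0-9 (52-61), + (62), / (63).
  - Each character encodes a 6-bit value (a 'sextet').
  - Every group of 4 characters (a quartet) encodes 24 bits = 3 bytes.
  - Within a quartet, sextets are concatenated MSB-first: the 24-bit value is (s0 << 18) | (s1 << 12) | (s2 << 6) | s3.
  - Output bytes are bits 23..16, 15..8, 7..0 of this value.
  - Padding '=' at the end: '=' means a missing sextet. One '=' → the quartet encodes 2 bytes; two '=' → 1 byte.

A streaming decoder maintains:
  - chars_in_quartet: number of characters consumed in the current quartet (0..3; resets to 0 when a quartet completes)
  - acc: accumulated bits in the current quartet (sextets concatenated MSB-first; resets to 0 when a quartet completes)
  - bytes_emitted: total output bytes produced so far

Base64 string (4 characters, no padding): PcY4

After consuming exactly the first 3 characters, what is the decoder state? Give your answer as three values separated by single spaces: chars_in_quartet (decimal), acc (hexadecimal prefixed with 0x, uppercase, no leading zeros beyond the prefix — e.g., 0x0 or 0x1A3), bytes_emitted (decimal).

After char 0 ('P'=15): chars_in_quartet=1 acc=0xF bytes_emitted=0
After char 1 ('c'=28): chars_in_quartet=2 acc=0x3DC bytes_emitted=0
After char 2 ('Y'=24): chars_in_quartet=3 acc=0xF718 bytes_emitted=0

Answer: 3 0xF718 0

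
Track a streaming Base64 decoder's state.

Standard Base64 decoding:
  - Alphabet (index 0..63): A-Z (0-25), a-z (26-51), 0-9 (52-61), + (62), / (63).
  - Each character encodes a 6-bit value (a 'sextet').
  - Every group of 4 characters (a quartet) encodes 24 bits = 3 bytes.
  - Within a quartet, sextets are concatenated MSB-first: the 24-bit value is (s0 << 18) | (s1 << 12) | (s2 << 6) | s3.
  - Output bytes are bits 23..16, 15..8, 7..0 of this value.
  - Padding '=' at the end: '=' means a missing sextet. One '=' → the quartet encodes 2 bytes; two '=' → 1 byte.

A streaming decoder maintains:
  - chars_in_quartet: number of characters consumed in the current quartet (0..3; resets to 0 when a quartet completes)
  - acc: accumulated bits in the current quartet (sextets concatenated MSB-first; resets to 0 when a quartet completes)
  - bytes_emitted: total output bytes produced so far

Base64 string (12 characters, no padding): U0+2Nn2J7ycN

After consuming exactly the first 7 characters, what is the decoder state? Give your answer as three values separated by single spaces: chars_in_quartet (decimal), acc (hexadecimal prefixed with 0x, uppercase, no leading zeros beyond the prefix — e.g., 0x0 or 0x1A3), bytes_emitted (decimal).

After char 0 ('U'=20): chars_in_quartet=1 acc=0x14 bytes_emitted=0
After char 1 ('0'=52): chars_in_quartet=2 acc=0x534 bytes_emitted=0
After char 2 ('+'=62): chars_in_quartet=3 acc=0x14D3E bytes_emitted=0
After char 3 ('2'=54): chars_in_quartet=4 acc=0x534FB6 -> emit 53 4F B6, reset; bytes_emitted=3
After char 4 ('N'=13): chars_in_quartet=1 acc=0xD bytes_emitted=3
After char 5 ('n'=39): chars_in_quartet=2 acc=0x367 bytes_emitted=3
After char 6 ('2'=54): chars_in_quartet=3 acc=0xD9F6 bytes_emitted=3

Answer: 3 0xD9F6 3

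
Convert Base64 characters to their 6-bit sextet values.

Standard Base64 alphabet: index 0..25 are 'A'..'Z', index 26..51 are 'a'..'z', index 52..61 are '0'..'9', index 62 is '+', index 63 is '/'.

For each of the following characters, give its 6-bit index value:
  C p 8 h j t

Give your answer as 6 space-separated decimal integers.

Answer: 2 41 60 33 35 45

Derivation:
'C': A..Z range, ord('C') − ord('A') = 2
'p': a..z range, 26 + ord('p') − ord('a') = 41
'8': 0..9 range, 52 + ord('8') − ord('0') = 60
'h': a..z range, 26 + ord('h') − ord('a') = 33
'j': a..z range, 26 + ord('j') − ord('a') = 35
't': a..z range, 26 + ord('t') − ord('a') = 45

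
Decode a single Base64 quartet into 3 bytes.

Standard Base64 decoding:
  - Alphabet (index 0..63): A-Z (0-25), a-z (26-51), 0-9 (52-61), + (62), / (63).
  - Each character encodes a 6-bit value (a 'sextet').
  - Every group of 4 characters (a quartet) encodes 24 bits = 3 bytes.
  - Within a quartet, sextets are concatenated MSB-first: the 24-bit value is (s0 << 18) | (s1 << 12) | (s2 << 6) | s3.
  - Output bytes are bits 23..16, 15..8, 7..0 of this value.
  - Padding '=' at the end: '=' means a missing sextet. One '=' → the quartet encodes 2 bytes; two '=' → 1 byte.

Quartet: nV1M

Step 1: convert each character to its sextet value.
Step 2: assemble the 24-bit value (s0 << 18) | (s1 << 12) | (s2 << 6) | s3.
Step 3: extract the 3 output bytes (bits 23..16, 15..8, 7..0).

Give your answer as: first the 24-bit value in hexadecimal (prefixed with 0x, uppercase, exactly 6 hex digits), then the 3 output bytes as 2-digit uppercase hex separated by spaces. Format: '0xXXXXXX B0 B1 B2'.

Sextets: n=39, V=21, 1=53, M=12
24-bit: (39<<18) | (21<<12) | (53<<6) | 12
      = 0x9C0000 | 0x015000 | 0x000D40 | 0x00000C
      = 0x9D5D4C
Bytes: (v>>16)&0xFF=9D, (v>>8)&0xFF=5D, v&0xFF=4C

Answer: 0x9D5D4C 9D 5D 4C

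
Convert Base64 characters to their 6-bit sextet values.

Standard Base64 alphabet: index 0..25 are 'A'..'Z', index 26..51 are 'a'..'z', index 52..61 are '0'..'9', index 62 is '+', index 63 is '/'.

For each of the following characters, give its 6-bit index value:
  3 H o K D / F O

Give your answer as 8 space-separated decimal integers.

'3': 0..9 range, 52 + ord('3') − ord('0') = 55
'H': A..Z range, ord('H') − ord('A') = 7
'o': a..z range, 26 + ord('o') − ord('a') = 40
'K': A..Z range, ord('K') − ord('A') = 10
'D': A..Z range, ord('D') − ord('A') = 3
'/': index 63
'F': A..Z range, ord('F') − ord('A') = 5
'O': A..Z range, ord('O') − ord('A') = 14

Answer: 55 7 40 10 3 63 5 14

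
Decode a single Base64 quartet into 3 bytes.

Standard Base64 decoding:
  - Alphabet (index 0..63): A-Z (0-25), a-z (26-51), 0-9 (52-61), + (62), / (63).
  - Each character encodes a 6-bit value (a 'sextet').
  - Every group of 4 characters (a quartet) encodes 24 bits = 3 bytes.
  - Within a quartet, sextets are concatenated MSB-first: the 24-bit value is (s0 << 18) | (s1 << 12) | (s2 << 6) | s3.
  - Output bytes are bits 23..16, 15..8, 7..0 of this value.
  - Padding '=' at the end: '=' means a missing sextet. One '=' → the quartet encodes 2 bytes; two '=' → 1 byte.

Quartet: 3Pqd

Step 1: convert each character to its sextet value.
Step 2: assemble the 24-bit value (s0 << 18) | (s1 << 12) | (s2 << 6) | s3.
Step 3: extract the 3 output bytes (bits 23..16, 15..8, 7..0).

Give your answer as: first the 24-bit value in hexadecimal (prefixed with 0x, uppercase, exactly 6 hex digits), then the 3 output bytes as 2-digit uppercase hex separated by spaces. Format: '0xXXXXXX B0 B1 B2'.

Answer: 0xDCFA9D DC FA 9D

Derivation:
Sextets: 3=55, P=15, q=42, d=29
24-bit: (55<<18) | (15<<12) | (42<<6) | 29
      = 0xDC0000 | 0x00F000 | 0x000A80 | 0x00001D
      = 0xDCFA9D
Bytes: (v>>16)&0xFF=DC, (v>>8)&0xFF=FA, v&0xFF=9D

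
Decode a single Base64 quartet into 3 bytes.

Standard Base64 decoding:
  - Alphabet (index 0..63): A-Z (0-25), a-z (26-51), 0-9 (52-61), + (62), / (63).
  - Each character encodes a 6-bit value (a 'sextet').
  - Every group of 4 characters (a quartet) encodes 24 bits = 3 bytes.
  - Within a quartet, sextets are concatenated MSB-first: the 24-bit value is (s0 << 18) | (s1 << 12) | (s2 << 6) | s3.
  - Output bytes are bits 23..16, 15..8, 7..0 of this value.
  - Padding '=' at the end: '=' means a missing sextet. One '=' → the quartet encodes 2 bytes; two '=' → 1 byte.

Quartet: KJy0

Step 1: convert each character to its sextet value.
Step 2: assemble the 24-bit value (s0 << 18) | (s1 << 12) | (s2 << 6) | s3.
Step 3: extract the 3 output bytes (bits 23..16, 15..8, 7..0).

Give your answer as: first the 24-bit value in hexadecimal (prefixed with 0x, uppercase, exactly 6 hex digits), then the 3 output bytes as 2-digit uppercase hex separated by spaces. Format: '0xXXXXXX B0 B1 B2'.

Answer: 0x289CB4 28 9C B4

Derivation:
Sextets: K=10, J=9, y=50, 0=52
24-bit: (10<<18) | (9<<12) | (50<<6) | 52
      = 0x280000 | 0x009000 | 0x000C80 | 0x000034
      = 0x289CB4
Bytes: (v>>16)&0xFF=28, (v>>8)&0xFF=9C, v&0xFF=B4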